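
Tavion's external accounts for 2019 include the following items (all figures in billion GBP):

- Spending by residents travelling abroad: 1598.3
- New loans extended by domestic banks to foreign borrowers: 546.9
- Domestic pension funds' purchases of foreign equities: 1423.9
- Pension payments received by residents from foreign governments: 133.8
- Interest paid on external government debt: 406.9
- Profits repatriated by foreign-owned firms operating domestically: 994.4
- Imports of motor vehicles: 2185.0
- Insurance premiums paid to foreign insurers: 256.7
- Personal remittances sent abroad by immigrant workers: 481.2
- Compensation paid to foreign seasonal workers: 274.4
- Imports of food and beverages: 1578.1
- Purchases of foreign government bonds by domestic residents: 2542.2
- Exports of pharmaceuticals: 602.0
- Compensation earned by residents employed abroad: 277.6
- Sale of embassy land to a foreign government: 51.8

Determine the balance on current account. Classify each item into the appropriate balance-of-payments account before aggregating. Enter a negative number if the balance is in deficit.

-6761.6

Goods: 602.0 - 2185.0 - 1578.1 = -3161.1
Services: -256.7 - 1598.3 = -1855.0
Primary income: -406.9 - 274.4 - 994.4 + 277.6 = -1398.1
Secondary income: -481.2 + 133.8 = -347.4
Current account = (-3161.1) + (-1855.0) + (-1398.1) + (-347.4) = -6761.6
(Excluded from the current account — financial account: new loans extended by domestic banks to foreign borrowers 546.9, domestic pension funds' purchases of foreign equities 1423.9, purchases of foreign government bonds by domestic residents 2542.2; capital account: sale of embassy land to a foreign government 51.8.)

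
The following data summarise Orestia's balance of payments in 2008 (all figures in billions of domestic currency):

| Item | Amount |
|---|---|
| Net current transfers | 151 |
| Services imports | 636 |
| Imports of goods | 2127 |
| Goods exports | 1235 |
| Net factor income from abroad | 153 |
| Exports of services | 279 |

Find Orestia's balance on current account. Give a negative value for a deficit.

-945

Goods balance = 1235 - 2127 = -892
Services balance = 279 - 636 = -357
Trade balance (goods + services) = -892 + (-357) = -1249
Net primary income = 153
Net secondary income = 151
Current account = -1249 + 153 + 151 = -945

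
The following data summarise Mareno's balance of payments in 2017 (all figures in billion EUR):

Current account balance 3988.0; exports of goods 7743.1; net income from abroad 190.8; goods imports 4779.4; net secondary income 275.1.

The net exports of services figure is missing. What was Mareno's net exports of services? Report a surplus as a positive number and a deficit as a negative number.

Current account = goods balance + services balance + net primary income + net secondary income
Sum of the known components = 3429.6
Net exports of services = CA - (known components) = 3988.0 - 3429.6 = 558.4

558.4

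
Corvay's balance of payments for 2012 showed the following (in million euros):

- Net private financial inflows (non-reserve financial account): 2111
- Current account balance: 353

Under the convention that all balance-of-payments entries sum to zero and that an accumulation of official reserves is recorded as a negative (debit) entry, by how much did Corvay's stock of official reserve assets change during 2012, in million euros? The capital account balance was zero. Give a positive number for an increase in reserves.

2464

Official reserve transactions balance = -(353 + 2111) = -2464
An accumulation of reserves is recorded as a debit (negative entry), so the change in the stock of reserves is the negative of that balance.
Change in official reserves = -(-2464) = 2464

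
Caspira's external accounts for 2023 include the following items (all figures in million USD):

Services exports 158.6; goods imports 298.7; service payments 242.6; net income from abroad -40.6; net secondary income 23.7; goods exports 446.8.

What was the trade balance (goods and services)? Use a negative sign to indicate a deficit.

Goods balance = 446.8 - 298.7 = 148.1
Services balance = 158.6 - 242.6 = -84.0
Trade balance (goods + services) = 148.1 + (-84.0) = 64.1

64.1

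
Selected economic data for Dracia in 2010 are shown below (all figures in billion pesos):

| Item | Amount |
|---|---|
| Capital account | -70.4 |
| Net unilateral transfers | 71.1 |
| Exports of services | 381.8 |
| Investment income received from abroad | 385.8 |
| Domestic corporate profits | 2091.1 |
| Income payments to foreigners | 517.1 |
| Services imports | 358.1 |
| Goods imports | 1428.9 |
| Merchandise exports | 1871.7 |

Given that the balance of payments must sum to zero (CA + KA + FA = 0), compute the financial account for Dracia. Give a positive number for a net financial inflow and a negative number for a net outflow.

Goods balance = 1871.7 - 1428.9 = 442.8
Services balance = 381.8 - 358.1 = 23.7
Trade balance (goods + services) = 442.8 + 23.7 = 466.5
Net primary income = 385.8 - 517.1 = -131.3
Net secondary income = 71.1
Current account = 466.5 + (-131.3) + 71.1 = 406.3
Financial account = -(406.3 + (-70.4)) = -335.9

-335.9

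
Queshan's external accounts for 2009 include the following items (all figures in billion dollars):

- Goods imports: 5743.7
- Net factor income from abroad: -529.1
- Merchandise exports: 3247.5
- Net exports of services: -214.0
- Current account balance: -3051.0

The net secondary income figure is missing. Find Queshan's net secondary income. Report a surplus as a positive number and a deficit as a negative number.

Current account = goods balance + services balance + net primary income + net secondary income
Sum of the known components = -3239.3
Net secondary income = CA - (known components) = -3051.0 - (-3239.3) = 188.3

188.3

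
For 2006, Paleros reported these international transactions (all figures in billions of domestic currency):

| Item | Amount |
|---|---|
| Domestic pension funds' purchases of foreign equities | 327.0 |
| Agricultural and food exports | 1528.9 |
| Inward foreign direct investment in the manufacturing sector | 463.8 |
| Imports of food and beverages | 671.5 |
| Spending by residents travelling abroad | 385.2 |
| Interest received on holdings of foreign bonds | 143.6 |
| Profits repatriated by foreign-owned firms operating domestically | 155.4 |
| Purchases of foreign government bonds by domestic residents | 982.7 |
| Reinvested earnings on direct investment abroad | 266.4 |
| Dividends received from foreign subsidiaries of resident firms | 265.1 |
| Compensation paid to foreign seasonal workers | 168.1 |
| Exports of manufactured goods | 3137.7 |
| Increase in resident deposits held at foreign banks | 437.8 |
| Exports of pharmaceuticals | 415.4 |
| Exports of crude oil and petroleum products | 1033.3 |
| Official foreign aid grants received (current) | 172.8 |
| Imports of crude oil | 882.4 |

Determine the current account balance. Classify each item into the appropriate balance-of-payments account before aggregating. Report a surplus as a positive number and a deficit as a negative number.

4700.6

Goods: -882.4 - 671.5 + 1033.3 + 415.4 + 1528.9 + 3137.7 = 4561.4
Services: -385.2
Primary income: -155.4 + 143.6 - 168.1 + 266.4 + 265.1 = 351.6
Secondary income: 172.8
Current account = 4561.4 + (-385.2) + 351.6 + 172.8 = 4700.6
(Excluded from the current account — financial account: domestic pension funds' purchases of foreign equities 327.0, inward foreign direct investment in the manufacturing sector 463.8, purchases of foreign government bonds by domestic residents 982.7, increase in resident deposits held at foreign banks 437.8.)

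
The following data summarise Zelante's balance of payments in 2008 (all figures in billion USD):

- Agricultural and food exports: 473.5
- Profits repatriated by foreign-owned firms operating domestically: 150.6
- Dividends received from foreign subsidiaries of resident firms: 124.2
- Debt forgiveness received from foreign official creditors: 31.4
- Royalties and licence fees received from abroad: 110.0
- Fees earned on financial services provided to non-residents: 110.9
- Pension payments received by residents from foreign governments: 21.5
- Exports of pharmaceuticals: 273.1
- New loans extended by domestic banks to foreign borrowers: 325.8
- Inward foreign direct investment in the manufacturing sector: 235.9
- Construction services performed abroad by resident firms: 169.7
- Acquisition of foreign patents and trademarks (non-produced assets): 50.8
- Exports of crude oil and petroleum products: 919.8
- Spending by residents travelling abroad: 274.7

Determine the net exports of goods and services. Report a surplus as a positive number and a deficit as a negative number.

Goods: 473.5 + 919.8 + 273.1 = 1666.4
Services: 169.7 - 274.7 + 110.0 + 110.9 = 115.9
Trade balance = 1666.4 + 115.9 = 1782.3
(Excluded from the trade balance — primary income: profits repatriated by foreign-owned firms operating domestically 150.6, dividends received from foreign subsidiaries of resident firms 124.2; capital account: debt forgiveness received from foreign official creditors 31.4, acquisition of foreign patents and trademarks (non-produced assets) 50.8; secondary income: pension payments received by residents from foreign governments 21.5; financial account: new loans extended by domestic banks to foreign borrowers 325.8, inward foreign direct investment in the manufacturing sector 235.9.)

1782.3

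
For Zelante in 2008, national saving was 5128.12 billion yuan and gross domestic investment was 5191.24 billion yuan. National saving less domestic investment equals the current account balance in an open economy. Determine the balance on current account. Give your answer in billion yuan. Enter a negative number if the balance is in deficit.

-63.12

CA = S - I = 5128.12 - 5191.24 = -63.12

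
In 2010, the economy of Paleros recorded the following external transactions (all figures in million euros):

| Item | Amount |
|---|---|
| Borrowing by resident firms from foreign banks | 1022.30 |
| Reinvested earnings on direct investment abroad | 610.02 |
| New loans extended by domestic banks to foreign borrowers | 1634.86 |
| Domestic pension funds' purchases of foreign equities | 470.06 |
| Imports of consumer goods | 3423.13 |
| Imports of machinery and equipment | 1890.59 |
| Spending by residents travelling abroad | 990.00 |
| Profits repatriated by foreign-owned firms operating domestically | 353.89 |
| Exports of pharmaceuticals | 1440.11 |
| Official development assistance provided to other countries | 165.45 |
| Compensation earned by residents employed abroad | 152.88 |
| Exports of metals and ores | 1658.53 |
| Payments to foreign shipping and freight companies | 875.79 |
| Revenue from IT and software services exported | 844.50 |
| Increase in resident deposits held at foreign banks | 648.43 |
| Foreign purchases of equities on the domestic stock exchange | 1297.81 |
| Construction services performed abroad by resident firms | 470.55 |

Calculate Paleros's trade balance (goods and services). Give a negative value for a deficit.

Goods: -1890.59 + 1440.11 + 1658.53 - 3423.13 = -2215.08
Services: 844.50 - 990.00 - 875.79 + 470.55 = -550.74
Trade balance = -2215.08 + (-550.74) = -2765.82
(Excluded from the trade balance — financial account: borrowing by resident firms from foreign banks 1022.30, new loans extended by domestic banks to foreign borrowers 1634.86, domestic pension funds' purchases of foreign equities 470.06, increase in resident deposits held at foreign banks 648.43, foreign purchases of equities on the domestic stock exchange 1297.81; primary income: reinvested earnings on direct investment abroad 610.02, profits repatriated by foreign-owned firms operating domestically 353.89, compensation earned by residents employed abroad 152.88; secondary income: official development assistance provided to other countries 165.45.)

-2765.82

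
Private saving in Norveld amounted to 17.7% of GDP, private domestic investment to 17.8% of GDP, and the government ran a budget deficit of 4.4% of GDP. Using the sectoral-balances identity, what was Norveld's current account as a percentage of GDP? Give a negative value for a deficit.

By the sectoral-balances identity, CA = (S_private - I) + (T - G).
Private balance = 17.7 - 17.8 = -0.1
Government balance (T - G) = -4.4
CA = -0.1 + (-4.4) = -4.5

-4.5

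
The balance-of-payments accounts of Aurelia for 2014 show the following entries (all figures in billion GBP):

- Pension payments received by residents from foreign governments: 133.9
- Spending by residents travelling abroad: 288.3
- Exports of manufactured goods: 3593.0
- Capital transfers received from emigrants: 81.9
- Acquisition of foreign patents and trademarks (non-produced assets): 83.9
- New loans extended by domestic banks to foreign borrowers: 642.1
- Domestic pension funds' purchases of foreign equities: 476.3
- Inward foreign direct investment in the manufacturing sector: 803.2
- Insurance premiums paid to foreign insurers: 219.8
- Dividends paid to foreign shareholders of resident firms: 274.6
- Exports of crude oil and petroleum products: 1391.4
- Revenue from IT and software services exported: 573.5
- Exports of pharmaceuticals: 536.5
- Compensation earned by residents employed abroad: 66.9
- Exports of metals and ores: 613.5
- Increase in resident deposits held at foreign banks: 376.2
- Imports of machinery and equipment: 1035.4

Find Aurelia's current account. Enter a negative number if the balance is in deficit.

Goods: -1035.4 + 613.5 + 3593.0 + 536.5 + 1391.4 = 5099.0
Services: -219.8 - 288.3 + 573.5 = 65.4
Primary income: -274.6 + 66.9 = -207.7
Secondary income: 133.9
Current account = 5099.0 + 65.4 + (-207.7) + 133.9 = 5090.6
(Excluded from the current account — capital account: capital transfers received from emigrants 81.9, acquisition of foreign patents and trademarks (non-produced assets) 83.9; financial account: new loans extended by domestic banks to foreign borrowers 642.1, domestic pension funds' purchases of foreign equities 476.3, inward foreign direct investment in the manufacturing sector 803.2, increase in resident deposits held at foreign banks 376.2.)

5090.6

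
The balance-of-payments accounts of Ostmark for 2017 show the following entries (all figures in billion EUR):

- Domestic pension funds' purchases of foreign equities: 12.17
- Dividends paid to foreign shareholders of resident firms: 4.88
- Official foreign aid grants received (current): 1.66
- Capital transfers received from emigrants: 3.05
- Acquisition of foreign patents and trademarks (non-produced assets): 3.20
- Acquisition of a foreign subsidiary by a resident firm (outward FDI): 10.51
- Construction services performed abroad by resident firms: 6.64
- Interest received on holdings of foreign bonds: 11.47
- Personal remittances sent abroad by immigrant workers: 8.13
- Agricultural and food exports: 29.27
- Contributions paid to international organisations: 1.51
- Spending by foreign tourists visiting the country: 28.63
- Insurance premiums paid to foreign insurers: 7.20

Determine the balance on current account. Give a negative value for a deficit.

Goods: 29.27
Services: -7.20 + 6.64 + 28.63 = 28.07
Primary income: 11.47 - 4.88 = 6.59
Secondary income: -8.13 - 1.51 + 1.66 = -7.98
Current account = 29.27 + 28.07 + 6.59 + (-7.98) = 55.95
(Excluded from the current account — financial account: domestic pension funds' purchases of foreign equities 12.17, acquisition of a foreign subsidiary by a resident firm (outward FDI) 10.51; capital account: capital transfers received from emigrants 3.05, acquisition of foreign patents and trademarks (non-produced assets) 3.20.)

55.95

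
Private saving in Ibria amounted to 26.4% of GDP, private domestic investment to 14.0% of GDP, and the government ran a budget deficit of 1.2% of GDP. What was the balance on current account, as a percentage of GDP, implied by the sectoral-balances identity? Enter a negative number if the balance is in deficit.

11.2

By the sectoral-balances identity, CA = (S_private - I) + (T - G).
Private balance = 26.4 - 14.0 = 12.4
Government balance (T - G) = -1.2
CA = 12.4 + (-1.2) = 11.2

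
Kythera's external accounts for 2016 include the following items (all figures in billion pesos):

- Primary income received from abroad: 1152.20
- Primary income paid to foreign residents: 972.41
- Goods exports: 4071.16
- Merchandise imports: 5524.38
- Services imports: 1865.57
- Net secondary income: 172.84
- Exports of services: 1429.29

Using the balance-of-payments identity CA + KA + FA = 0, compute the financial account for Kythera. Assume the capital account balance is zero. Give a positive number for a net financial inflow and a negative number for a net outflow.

Goods balance = 4071.16 - 5524.38 = -1453.22
Services balance = 1429.29 - 1865.57 = -436.28
Trade balance (goods + services) = -1453.22 + (-436.28) = -1889.50
Net primary income = 1152.20 - 972.41 = 179.79
Net secondary income = 172.84
Current account = -1889.50 + 179.79 + 172.84 = -1536.87
Financial account = -(-1536.87) = 1536.87

1536.87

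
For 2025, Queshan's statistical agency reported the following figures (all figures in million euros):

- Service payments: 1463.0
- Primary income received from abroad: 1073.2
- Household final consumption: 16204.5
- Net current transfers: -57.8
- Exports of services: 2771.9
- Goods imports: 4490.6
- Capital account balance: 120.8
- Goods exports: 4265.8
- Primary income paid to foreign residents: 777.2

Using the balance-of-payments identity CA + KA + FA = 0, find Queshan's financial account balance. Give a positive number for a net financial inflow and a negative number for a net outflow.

Goods balance = 4265.8 - 4490.6 = -224.8
Services balance = 2771.9 - 1463.0 = 1308.9
Trade balance (goods + services) = -224.8 + 1308.9 = 1084.1
Net primary income = 1073.2 - 777.2 = 296.0
Net secondary income = -57.8
Current account = 1084.1 + 296.0 + (-57.8) = 1322.3
Financial account = -(1322.3 + 120.8) = -1443.1

-1443.1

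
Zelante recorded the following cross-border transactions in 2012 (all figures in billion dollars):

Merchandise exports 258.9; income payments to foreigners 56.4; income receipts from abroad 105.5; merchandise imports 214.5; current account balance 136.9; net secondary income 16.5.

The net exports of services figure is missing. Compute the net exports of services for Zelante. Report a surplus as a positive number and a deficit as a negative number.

26.9

Current account = goods balance + services balance + net primary income + net secondary income
Sum of the known components = 110.0
Net exports of services = CA - (known components) = 136.9 - 110.0 = 26.9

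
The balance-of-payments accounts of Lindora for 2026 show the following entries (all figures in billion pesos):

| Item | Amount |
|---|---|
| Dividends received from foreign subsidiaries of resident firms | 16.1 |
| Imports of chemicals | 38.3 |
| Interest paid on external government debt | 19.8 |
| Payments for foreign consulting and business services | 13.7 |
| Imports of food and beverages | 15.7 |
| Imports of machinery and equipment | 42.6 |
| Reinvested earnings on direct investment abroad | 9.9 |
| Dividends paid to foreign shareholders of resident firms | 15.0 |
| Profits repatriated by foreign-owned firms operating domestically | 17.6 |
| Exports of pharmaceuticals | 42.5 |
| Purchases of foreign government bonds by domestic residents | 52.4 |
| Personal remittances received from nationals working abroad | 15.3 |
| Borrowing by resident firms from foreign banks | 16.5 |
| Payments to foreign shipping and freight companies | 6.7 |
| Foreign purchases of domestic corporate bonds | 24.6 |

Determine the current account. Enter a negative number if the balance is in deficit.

Goods: 42.5 - 38.3 - 15.7 - 42.6 = -54.1
Services: -13.7 - 6.7 = -20.4
Primary income: -17.6 - 15.0 - 19.8 + 9.9 + 16.1 = -26.4
Secondary income: 15.3
Current account = (-54.1) + (-20.4) + (-26.4) + 15.3 = -85.6
(Excluded from the current account — financial account: purchases of foreign government bonds by domestic residents 52.4, borrowing by resident firms from foreign banks 16.5, foreign purchases of domestic corporate bonds 24.6.)

-85.6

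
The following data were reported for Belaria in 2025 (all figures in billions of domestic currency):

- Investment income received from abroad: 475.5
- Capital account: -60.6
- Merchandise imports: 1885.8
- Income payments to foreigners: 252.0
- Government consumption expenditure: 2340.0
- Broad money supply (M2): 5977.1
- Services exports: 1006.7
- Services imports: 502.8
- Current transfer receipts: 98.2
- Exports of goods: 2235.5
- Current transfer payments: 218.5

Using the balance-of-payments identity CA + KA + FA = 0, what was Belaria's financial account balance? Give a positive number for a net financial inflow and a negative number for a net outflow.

Goods balance = 2235.5 - 1885.8 = 349.7
Services balance = 1006.7 - 502.8 = 503.9
Trade balance (goods + services) = 349.7 + 503.9 = 853.6
Net primary income = 475.5 - 252.0 = 223.5
Net secondary income = 98.2 - 218.5 = -120.3
Current account = 853.6 + 223.5 + (-120.3) = 956.8
Financial account = -(956.8 + (-60.6)) = -896.2

-896.2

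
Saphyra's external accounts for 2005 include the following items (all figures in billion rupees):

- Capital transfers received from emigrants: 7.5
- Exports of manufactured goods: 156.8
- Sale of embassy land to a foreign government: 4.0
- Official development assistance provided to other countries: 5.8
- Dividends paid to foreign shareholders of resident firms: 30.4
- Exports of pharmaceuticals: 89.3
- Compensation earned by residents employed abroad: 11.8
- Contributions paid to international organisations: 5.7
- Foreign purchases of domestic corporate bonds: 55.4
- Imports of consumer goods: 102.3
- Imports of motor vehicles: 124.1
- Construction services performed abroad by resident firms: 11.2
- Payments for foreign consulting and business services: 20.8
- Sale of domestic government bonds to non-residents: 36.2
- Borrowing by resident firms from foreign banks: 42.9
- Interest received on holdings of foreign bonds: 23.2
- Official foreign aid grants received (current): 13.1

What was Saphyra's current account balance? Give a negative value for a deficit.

Goods: -124.1 + 89.3 + 156.8 - 102.3 = 19.7
Services: 11.2 - 20.8 = -9.6
Primary income: 11.8 + 23.2 - 30.4 = 4.6
Secondary income: 13.1 - 5.7 - 5.8 = 1.6
Current account = 19.7 + (-9.6) + 4.6 + 1.6 = 16.3
(Excluded from the current account — capital account: capital transfers received from emigrants 7.5, sale of embassy land to a foreign government 4.0; financial account: foreign purchases of domestic corporate bonds 55.4, sale of domestic government bonds to non-residents 36.2, borrowing by resident firms from foreign banks 42.9.)

16.3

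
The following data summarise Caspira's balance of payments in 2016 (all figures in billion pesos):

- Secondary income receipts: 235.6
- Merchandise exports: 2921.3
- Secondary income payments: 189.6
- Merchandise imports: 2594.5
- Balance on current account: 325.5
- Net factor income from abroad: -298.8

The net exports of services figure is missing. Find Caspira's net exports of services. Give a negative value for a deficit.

Current account = goods balance + services balance + net primary income + net secondary income
Sum of the known components = 74.0
Net exports of services = CA - (known components) = 325.5 - 74.0 = 251.5

251.5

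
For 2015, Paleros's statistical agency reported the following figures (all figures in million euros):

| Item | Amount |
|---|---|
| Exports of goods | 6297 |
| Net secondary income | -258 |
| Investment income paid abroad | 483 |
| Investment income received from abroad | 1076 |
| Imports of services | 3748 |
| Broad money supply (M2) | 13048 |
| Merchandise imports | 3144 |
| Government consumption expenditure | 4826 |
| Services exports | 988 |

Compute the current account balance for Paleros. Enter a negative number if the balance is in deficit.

728

Goods balance = 6297 - 3144 = 3153
Services balance = 988 - 3748 = -2760
Trade balance (goods + services) = 3153 + (-2760) = 393
Net primary income = 1076 - 483 = 593
Net secondary income = -258
Current account = 393 + 593 + (-258) = 728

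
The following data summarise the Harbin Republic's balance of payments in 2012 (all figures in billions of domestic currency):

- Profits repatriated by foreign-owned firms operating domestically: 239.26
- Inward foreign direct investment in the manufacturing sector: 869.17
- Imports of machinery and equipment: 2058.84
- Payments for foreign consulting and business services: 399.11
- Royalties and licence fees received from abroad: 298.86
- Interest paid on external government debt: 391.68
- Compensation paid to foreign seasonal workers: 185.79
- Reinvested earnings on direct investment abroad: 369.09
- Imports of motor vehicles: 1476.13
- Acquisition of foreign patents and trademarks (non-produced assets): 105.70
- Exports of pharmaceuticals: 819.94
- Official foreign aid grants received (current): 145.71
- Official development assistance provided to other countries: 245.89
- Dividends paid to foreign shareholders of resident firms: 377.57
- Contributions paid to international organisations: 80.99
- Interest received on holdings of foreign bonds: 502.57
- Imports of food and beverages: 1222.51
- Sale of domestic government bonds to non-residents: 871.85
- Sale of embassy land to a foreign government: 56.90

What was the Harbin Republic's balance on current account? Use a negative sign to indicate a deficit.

Goods: 819.94 - 2058.84 - 1476.13 - 1222.51 = -3937.54
Services: -399.11 + 298.86 = -100.25
Primary income: 369.09 - 377.57 + 502.57 - 185.79 - 391.68 - 239.26 = -322.64
Secondary income: -80.99 - 245.89 + 145.71 = -181.17
Current account = (-3937.54) + (-100.25) + (-322.64) + (-181.17) = -4541.60
(Excluded from the current account — financial account: inward foreign direct investment in the manufacturing sector 869.17, sale of domestic government bonds to non-residents 871.85; capital account: acquisition of foreign patents and trademarks (non-produced assets) 105.70, sale of embassy land to a foreign government 56.90.)

-4541.60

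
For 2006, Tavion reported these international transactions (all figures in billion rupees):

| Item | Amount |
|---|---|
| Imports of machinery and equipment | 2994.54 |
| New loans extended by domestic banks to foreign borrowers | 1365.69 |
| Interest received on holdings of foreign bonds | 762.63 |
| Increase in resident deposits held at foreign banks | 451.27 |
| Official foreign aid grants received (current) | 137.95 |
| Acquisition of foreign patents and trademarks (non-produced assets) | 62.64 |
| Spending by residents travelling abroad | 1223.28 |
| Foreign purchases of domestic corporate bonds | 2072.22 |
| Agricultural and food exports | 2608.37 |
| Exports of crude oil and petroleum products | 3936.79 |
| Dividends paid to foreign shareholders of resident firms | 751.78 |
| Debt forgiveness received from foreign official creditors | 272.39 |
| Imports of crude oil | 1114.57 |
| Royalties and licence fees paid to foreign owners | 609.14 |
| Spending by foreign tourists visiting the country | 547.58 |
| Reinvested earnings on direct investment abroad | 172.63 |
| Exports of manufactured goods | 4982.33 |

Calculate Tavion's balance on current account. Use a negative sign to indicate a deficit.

Goods: -1114.57 + 2608.37 + 4982.33 + 3936.79 - 2994.54 = 7418.38
Services: -1223.28 - 609.14 + 547.58 = -1284.84
Primary income: 172.63 + 762.63 - 751.78 = 183.48
Secondary income: 137.95
Current account = 7418.38 + (-1284.84) + 183.48 + 137.95 = 6454.97
(Excluded from the current account — financial account: new loans extended by domestic banks to foreign borrowers 1365.69, increase in resident deposits held at foreign banks 451.27, foreign purchases of domestic corporate bonds 2072.22; capital account: acquisition of foreign patents and trademarks (non-produced assets) 62.64, debt forgiveness received from foreign official creditors 272.39.)

6454.97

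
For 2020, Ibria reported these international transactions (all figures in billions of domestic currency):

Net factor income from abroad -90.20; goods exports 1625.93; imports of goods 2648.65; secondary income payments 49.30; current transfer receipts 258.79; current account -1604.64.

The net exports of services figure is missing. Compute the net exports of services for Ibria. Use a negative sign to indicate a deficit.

Current account = goods balance + services balance + net primary income + net secondary income
Sum of the known components = -903.43
Net exports of services = CA - (known components) = -1604.64 - (-903.43) = -701.21

-701.21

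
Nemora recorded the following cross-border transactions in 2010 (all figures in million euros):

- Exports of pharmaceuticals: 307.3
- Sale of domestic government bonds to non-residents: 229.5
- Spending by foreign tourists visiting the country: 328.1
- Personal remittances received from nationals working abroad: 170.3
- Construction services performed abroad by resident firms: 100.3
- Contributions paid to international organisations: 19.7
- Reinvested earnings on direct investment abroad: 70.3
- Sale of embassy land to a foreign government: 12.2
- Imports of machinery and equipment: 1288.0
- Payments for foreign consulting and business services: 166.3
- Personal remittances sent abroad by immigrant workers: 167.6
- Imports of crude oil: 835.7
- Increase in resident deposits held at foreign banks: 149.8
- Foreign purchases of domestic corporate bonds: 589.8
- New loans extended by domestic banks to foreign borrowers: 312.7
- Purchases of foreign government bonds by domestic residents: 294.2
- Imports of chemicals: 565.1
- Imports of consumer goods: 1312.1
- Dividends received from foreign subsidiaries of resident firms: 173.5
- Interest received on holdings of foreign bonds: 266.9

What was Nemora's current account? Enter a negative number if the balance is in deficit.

-2937.8

Goods: 307.3 - 835.7 - 1288.0 - 1312.1 - 565.1 = -3693.6
Services: -166.3 + 100.3 + 328.1 = 262.1
Primary income: 266.9 + 70.3 + 173.5 = 510.7
Secondary income: -167.6 - 19.7 + 170.3 = -17.0
Current account = (-3693.6) + 262.1 + 510.7 + (-17.0) = -2937.8
(Excluded from the current account — financial account: sale of domestic government bonds to non-residents 229.5, increase in resident deposits held at foreign banks 149.8, foreign purchases of domestic corporate bonds 589.8, new loans extended by domestic banks to foreign borrowers 312.7, purchases of foreign government bonds by domestic residents 294.2; capital account: sale of embassy land to a foreign government 12.2.)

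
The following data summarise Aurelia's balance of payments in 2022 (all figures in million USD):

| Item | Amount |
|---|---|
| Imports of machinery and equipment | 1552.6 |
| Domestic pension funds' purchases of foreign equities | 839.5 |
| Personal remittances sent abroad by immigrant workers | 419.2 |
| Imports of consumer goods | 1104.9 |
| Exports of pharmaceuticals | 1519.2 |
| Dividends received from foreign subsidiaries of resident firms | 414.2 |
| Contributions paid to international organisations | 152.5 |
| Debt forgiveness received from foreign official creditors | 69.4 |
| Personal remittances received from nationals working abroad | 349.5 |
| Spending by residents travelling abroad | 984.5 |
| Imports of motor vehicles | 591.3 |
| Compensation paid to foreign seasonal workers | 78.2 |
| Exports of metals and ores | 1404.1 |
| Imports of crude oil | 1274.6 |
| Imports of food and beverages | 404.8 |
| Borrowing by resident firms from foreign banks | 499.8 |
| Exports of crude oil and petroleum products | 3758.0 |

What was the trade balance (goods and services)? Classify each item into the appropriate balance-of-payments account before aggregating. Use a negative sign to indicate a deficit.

768.6

Goods: -1552.6 + 1519.2 + 3758.0 - 404.8 - 591.3 - 1274.6 + 1404.1 - 1104.9 = 1753.1
Services: -984.5
Trade balance = 1753.1 + (-984.5) = 768.6
(Excluded from the trade balance — financial account: domestic pension funds' purchases of foreign equities 839.5, borrowing by resident firms from foreign banks 499.8; secondary income: personal remittances sent abroad by immigrant workers 419.2, contributions paid to international organisations 152.5, personal remittances received from nationals working abroad 349.5; primary income: dividends received from foreign subsidiaries of resident firms 414.2, compensation paid to foreign seasonal workers 78.2; capital account: debt forgiveness received from foreign official creditors 69.4.)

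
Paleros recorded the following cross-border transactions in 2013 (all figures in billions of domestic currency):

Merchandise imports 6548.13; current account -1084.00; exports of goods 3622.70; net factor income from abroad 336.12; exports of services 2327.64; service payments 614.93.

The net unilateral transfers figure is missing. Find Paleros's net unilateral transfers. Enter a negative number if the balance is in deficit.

-207.40

Current account = goods balance + services balance + net primary income + net secondary income
Sum of the known components = -876.60
Net unilateral transfers = CA - (known components) = -1084.00 - (-876.60) = -207.40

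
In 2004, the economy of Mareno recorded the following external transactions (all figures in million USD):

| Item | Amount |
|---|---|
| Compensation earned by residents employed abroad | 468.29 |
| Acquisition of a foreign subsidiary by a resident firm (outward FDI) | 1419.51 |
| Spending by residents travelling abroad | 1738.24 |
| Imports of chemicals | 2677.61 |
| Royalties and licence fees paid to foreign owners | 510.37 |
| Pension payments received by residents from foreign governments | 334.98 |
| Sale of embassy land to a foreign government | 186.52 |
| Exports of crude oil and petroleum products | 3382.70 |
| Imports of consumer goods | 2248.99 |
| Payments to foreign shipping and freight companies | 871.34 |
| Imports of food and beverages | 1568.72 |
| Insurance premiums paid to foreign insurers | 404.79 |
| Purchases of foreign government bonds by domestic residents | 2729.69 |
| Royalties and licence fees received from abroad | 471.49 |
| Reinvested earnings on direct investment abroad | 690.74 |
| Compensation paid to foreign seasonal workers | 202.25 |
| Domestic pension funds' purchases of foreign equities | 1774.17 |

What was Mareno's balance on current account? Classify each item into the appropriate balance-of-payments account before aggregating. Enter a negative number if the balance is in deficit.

-4874.11

Goods: -2248.99 + 3382.70 - 2677.61 - 1568.72 = -3112.62
Services: 471.49 - 1738.24 - 871.34 - 404.79 - 510.37 = -3053.25
Primary income: 468.29 + 690.74 - 202.25 = 956.78
Secondary income: 334.98
Current account = (-3112.62) + (-3053.25) + 956.78 + 334.98 = -4874.11
(Excluded from the current account — financial account: acquisition of a foreign subsidiary by a resident firm (outward FDI) 1419.51, purchases of foreign government bonds by domestic residents 2729.69, domestic pension funds' purchases of foreign equities 1774.17; capital account: sale of embassy land to a foreign government 186.52.)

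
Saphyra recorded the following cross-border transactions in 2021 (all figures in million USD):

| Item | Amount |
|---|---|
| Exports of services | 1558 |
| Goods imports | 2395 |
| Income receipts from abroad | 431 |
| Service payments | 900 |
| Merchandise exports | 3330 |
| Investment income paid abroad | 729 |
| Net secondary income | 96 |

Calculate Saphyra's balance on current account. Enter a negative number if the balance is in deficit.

1391

Goods balance = 3330 - 2395 = 935
Services balance = 1558 - 900 = 658
Trade balance (goods + services) = 935 + 658 = 1593
Net primary income = 431 - 729 = -298
Net secondary income = 96
Current account = 1593 + (-298) + 96 = 1391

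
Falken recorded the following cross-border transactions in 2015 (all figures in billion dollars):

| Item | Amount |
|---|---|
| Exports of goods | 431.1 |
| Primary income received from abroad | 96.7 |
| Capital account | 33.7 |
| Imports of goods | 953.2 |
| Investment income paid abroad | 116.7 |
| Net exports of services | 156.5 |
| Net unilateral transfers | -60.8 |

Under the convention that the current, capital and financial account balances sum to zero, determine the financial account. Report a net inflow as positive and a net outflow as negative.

Goods balance = 431.1 - 953.2 = -522.1
Services balance = 156.5
Trade balance (goods + services) = -522.1 + 156.5 = -365.6
Net primary income = 96.7 - 116.7 = -20.0
Net secondary income = -60.8
Current account = -365.6 + (-20.0) + (-60.8) = -446.4
Financial account = -(-446.4 + 33.7) = 412.7

412.7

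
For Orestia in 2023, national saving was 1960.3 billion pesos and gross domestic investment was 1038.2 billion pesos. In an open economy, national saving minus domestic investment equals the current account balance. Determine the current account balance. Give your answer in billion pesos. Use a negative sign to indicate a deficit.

S - I = CA (net lending to the rest of the world).
CA = S - I = 1960.3 - 1038.2 = 922.1

922.1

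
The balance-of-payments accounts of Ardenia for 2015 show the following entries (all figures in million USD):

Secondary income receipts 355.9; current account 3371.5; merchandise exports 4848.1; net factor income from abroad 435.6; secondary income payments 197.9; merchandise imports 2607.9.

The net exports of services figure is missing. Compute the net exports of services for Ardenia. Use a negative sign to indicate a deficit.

Current account = goods balance + services balance + net primary income + net secondary income
Sum of the known components = 2833.8
Net exports of services = CA - (known components) = 3371.5 - 2833.8 = 537.7

537.7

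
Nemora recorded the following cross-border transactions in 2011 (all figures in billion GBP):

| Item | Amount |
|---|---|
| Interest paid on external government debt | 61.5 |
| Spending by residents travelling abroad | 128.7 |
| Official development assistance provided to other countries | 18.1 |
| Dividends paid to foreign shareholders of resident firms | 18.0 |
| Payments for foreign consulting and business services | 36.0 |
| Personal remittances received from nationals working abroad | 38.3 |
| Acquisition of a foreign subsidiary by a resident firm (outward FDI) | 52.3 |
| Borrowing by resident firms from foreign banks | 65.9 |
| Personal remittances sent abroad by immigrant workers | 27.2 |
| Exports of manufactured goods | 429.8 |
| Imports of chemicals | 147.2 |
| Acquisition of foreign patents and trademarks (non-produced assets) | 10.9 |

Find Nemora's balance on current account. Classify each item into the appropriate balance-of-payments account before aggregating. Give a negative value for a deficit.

31.4

Goods: -147.2 + 429.8 = 282.6
Services: -36.0 - 128.7 = -164.7
Primary income: -61.5 - 18.0 = -79.5
Secondary income: -18.1 + 38.3 - 27.2 = -7.0
Current account = 282.6 + (-164.7) + (-79.5) + (-7.0) = 31.4
(Excluded from the current account — financial account: acquisition of a foreign subsidiary by a resident firm (outward FDI) 52.3, borrowing by resident firms from foreign banks 65.9; capital account: acquisition of foreign patents and trademarks (non-produced assets) 10.9.)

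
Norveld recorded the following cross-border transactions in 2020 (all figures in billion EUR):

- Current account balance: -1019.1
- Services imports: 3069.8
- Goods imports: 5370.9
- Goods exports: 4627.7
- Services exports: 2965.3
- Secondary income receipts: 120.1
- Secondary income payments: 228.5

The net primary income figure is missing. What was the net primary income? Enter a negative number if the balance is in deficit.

Current account = goods balance + services balance + net primary income + net secondary income
Sum of the known components = -956.1
Net primary income = CA - (known components) = -1019.1 - (-956.1) = -63.0

-63.0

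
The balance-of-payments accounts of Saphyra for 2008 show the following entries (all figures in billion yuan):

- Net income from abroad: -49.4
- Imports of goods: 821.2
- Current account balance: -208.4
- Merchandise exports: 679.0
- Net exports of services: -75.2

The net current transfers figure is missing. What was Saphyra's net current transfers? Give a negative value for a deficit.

58.4

Current account = goods balance + services balance + net primary income + net secondary income
Sum of the known components = -266.8
Net current transfers = CA - (known components) = -208.4 - (-266.8) = 58.4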